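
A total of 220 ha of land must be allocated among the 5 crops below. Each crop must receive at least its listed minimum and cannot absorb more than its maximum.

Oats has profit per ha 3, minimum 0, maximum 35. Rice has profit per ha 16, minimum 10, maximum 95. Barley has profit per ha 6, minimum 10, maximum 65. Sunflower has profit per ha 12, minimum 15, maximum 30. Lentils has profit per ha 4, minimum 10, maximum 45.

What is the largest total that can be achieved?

2390

Meeting every minimum uses 0+10+10+15+10 = 45 ha, leaving 175.
Rank by profit per ha: Rice 16 > Sunflower 12 > Barley 6 > Lentils 4 > Oats 3.
Rice takes 85 more to reach its cap of 95 — 90 left.
Give Sunflower 15 more to hit its cap of 30 — 75 left.
Barley: +55 to 65 (cap) — 20 left.
Lentils: +20 (room for 35) → 30. Pool exhausted.
Total = 16×95 + 6×65 + 12×30 + 4×30 = 2390.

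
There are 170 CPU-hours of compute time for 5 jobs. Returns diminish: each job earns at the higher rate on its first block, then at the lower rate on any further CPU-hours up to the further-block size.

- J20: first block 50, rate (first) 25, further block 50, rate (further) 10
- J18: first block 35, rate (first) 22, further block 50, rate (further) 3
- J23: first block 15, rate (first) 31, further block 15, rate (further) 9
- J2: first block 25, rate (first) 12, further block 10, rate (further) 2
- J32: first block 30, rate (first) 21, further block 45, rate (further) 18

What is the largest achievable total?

Treat each block as its own option and order by rate: J23/T1 31 > J20/T1 25 > J18/T1 22 > J32/T1 21 > J32/T2 18 > J2/T1 12 > J20/T2 10 > J23/T2 9 > J18/T2 3 > J2/T2 2.
J23 T1 at 31: fill all 15 ; 155 left.
Fill J20 T1 block (50 at 25) ; 105 left.
Fill J18 T1 block (35 at 22) ; 70 left.
Fill J32 T1 block (30 at 21) ; 40 left.
40 remain; put them into J32 T2 at 18.
Total = 31×15 + 25×50 + 22×35 + 21×30 + 18×40 = 3835.

3835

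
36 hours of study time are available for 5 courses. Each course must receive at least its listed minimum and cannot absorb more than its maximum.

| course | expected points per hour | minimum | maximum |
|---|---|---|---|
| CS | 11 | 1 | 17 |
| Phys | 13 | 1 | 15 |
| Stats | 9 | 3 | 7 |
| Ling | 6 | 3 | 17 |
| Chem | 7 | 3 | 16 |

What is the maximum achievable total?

393

Meeting every minimum uses 1+1+3+3+3 = 11 hours, leaving 25.
Rank by expected points per hour: Phys 13 > CS 11 > Stats 9 > Chem 7 > Ling 6.
Phys: +14 to 15 (cap) → 11 left.
CS: +11 (room for 16) → 12. Pool exhausted.
Total = 11×12 + 13×15 + 9×3 + 6×3 + 7×3 = 393.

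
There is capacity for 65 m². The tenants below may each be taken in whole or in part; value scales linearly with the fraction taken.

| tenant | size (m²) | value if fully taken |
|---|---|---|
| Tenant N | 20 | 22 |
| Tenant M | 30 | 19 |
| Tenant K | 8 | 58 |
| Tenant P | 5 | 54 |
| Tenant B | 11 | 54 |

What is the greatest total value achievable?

201.3

Sort by value density: Tenant P 54/5≈10.8, Tenant K 58/8≈7.25, Tenant B 54/11≈4.91, Tenant N 22/20≈1.1, Tenant M 19/30≈0.633.
All 5 m² of Tenant P fit (value 54) ; 60 remain.
Take all of Tenant K (8 m², value 58) ; 52 m² left.
Tenant B: take in full, 11 m² for value 54 ; 41 left.
Take all of Tenant N (20 m², value 22) ; 21 m² left.
21 m² left: a 21/30 share of Tenant M gives 19×21/30 = 13.3.
Total value = 201.3.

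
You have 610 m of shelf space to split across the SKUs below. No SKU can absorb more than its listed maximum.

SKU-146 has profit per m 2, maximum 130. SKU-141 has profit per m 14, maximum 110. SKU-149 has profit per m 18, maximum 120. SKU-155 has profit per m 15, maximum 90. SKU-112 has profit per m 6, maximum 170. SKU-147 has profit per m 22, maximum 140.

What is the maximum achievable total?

Order the SKUs by profit per m: SKU-147 22 > SKU-149 18 > SKU-155 15 > SKU-141 14 > SKU-112 6 > SKU-146 2.
Give SKU-147 140 to hit its cap of 140 ; 470 left.
SKU-149 takes 120 to reach its cap of 120 ; 350 left.
SKU-155 takes 90 to reach its cap of 90 ; 260 left.
Give SKU-141 110 to hit its cap of 110 ; 150 left.
SKU-112: +150 (room for 170) → 150. Pool exhausted.
Total = 14×110 + 18×120 + 15×90 + 6×150 + 22×140 = 9030.

9030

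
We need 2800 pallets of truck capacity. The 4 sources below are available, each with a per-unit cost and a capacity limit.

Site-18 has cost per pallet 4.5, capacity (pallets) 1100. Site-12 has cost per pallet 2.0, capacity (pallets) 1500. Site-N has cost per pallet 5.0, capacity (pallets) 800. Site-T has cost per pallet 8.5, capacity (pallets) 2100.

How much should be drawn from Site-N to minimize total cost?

Fill from the cheapest source first.
Site-12 at 2.0: take all 1500 pallets — 1300 still needed.
Take 1100 from Site-18 at 4.5 — need 200 more.
Take 200 from Site-N at 5.0 to finish.
Site-T: unused.

200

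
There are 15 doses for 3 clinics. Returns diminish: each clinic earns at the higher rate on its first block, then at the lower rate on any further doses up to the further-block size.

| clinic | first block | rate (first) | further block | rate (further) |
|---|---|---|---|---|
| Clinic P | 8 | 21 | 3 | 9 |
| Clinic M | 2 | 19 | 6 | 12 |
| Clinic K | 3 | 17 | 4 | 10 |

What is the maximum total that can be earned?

281

Order all 6 blocks by rate: Clinic P/T1 21 > Clinic M/T1 19 > Clinic K/T1 17 > Clinic M/T2 12 > Clinic K/T2 10 > Clinic P/T2 9.
Clinic P/T1 (21): +8 → 7 left.
Clinic M T1 at 19: fill all 2 → 5 left.
Clinic K T1 at 17: fill all 3 → 2 left.
Clinic M T2 at 12: only 2 left, fill 2.
Total = 21×8 + 19×2 + 17×3 + 12×2 = 281.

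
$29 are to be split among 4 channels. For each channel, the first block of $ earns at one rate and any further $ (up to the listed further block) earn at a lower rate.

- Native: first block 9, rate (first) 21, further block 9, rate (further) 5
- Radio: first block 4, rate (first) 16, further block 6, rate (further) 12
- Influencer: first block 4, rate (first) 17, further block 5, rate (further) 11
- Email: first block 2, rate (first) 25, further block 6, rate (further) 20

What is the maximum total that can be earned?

Treat each block as its own option and order by rate: Email/first 25 > Native/first 21 > Email/second 20 > Influencer/first 17 > Radio/first 16 > Radio/second 12 > Influencer/second 11 > Native/second 5.
Email/first (25): +2 — 27 left.
Native/first (21): +9 — 18 left.
Email second at 20: fill all 6 — 12 left.
Influencer first at 17: fill all 4 — 8 left.
Fill Radio first block (4 at 16) — 4 left.
Radio/second: +4 of 6 at 12; pool empty.
Total = 25×2 + 21×9 + 20×6 + 17×4 + 16×4 + 12×4 = 539.

539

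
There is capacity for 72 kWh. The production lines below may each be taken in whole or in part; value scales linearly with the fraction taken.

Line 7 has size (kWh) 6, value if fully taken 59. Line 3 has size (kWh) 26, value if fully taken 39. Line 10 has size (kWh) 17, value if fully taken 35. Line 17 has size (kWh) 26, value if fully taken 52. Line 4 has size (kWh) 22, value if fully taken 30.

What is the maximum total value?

180.5

Sort by value density: Line 7 59/6≈9.83, Line 10 35/17≈2.06, Line 17 52/26≈2, Line 3 39/26≈1.5, Line 4 30/22≈1.36.
All 6 kWh of Line 7 fit (value 59) — 66 remain.
Take all of Line 10 (17 kWh, value 35) — 49 kWh left.
All 26 kWh of Line 17 fit (value 52) — 23 remain.
23 kWh left: a 23/26 share of Line 3 gives 39×23/26 = 34.5.
Total value = 180.5.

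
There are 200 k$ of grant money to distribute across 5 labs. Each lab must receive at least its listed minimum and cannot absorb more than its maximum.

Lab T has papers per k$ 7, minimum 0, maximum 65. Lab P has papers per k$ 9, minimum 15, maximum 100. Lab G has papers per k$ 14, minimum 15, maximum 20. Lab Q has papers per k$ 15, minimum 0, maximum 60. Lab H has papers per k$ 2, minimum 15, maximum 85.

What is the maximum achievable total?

2145

Meeting every minimum uses 0+15+15+0+15 = 45 k$, leaving 155.
Highest papers per k$ first: Lab Q 15 > Lab G 14 > Lab P 9 > Lab T 7 > Lab H 2.
Give Lab Q 60 more to hit its cap of 60 → 95 left.
Lab G: +5 to 20 (cap) → 90 left.
Lab P: +85 to 100 (cap) → 5 left.
Lab T: +5 (room for 65) → 5. Pool exhausted.
Total = 7×5 + 9×100 + 14×20 + 15×60 + 2×15 = 2145.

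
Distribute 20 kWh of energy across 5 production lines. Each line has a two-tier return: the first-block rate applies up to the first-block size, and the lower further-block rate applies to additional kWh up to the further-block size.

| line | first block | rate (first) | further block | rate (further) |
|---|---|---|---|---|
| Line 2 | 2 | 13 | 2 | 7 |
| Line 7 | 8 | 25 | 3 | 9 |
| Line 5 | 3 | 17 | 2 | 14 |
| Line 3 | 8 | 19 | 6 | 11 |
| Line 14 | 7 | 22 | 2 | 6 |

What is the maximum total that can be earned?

449

Order all 10 blocks by rate: Line 7/first 25 > Line 14/first 22 > Line 3/first 19 > Line 5/first 17 > Line 5/second 14 > Line 2/first 13 > Line 3/second 11 > Line 7/second 9 > Line 2/second 7 > Line 14/second 6.
Line 7/first (25): +8 ; 12 left.
Fill Line 14 first block (7 at 22) ; 5 left.
5 remain; put them into Line 3 first at 19.
Total = 25×8 + 22×7 + 19×5 = 449.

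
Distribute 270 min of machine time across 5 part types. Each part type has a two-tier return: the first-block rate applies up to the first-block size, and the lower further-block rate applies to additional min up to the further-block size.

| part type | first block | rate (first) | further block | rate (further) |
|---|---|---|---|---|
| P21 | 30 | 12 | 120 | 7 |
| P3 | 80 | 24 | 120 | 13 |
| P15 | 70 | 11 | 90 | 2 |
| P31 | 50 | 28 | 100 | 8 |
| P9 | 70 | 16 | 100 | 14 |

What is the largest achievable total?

5420

Order all 10 blocks by rate: P31/T1 28 > P3/T1 24 > P9/T1 16 > P9/T2 14 > P3/T2 13 > P21/T1 12 > P15/T1 11 > P31/T2 8 > P21/T2 7 > P15/T2 2.
Fill P31 T1 block (50 at 28) → 220 left.
P3/T1 (24): +80 → 140 left.
P9/T1 (16): +70 → 70 left.
P9 T2 at 14: only 70 left, fill 70.
Total = 28×50 + 24×80 + 16×70 + 14×70 = 5420.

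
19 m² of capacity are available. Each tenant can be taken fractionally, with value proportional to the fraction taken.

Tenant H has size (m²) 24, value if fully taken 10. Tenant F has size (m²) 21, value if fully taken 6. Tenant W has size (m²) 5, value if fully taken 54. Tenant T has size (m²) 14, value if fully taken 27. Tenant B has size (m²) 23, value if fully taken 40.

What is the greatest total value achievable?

81

Best value per unit of size first: Tenant W 54/5≈10.8, Tenant T 27/14≈1.93, Tenant B 40/23≈1.74, Tenant H 10/24≈0.417, Tenant F 6/21≈0.286.
Take all of Tenant W (5 m², value 54) — 14 m² left.
All 14 m² of Tenant T fit (value 27) — 0 remain.
Total value = 81.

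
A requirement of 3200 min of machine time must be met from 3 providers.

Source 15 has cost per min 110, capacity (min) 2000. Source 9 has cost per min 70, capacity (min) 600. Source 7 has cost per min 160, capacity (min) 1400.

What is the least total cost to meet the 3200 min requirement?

Cheapest first:
Take 600 from Source 9 at 70 — need 2600 more.
Source 15 (110): use full 2000 — 600 min to go.
Take 600 from Source 7 at 160 to finish.
Cost = 600×70 + 2000×110 + 600×160 = 358000.

358000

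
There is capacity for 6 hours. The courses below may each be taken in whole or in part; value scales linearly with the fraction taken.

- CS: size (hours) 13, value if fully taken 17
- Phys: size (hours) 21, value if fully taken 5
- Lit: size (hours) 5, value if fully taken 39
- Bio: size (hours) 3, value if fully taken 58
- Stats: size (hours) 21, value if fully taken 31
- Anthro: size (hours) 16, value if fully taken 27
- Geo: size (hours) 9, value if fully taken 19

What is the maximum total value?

81.4

Best value per unit of size first: Bio 58/3≈19.3, Lit 39/5≈7.8, Geo 19/9≈2.11, Anthro 27/16≈1.69, Stats 31/21≈1.48, CS 17/13≈1.31, Phys 5/21≈0.238.
Take all of Bio (3 hours, value 58) — 3 hours left.
Only 3 hours remain; take 3/5 of Lit for value 39×3/5 = 23.4.
Total value = 81.4.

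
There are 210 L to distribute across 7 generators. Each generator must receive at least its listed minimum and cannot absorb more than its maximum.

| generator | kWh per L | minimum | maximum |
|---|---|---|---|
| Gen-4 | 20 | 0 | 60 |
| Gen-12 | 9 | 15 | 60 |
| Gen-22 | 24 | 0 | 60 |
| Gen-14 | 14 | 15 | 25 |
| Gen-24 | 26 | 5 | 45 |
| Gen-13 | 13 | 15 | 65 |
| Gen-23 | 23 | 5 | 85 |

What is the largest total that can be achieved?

4530

Meeting every minimum uses 0+15+0+15+5+15+5 = 55 L, leaving 155.
Order the generators by kWh per L: Gen-24 26 > Gen-22 24 > Gen-23 23 > Gen-4 20 > Gen-14 14 > Gen-13 13 > Gen-12 9.
Gen-24: +40 to 45 (cap) → 115 left.
Gen-22 takes 60 more to reach its cap of 60 → 55 left.
Only 55 left; Gen-23 takes them to reach 60.
Total = 9×15 + 24×60 + 14×15 + 26×45 + 13×15 + 23×60 = 4530.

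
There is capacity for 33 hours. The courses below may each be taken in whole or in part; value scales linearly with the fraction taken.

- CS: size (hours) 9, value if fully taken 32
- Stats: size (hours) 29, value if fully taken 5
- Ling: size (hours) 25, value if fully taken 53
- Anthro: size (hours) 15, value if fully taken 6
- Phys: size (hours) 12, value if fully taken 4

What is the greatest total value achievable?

82.88

Best value per unit of size first: CS 32/9≈3.56, Ling 53/25≈2.12, Anthro 6/15≈0.4, Phys 4/12≈0.333, Stats 5/29≈0.172.
All 9 hours of CS fit (value 32) ; 24 remain.
Fill the last 24 hours with part of Ling: 24/25 of it earns 50.88.
Total value = 82.88.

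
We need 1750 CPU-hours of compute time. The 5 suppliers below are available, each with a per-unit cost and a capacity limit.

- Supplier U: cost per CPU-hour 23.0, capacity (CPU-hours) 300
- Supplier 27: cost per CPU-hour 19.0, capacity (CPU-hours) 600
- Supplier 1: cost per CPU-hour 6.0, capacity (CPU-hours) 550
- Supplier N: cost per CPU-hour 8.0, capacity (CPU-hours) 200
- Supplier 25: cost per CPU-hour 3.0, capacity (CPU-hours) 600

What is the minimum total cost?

14300

Use suppliers in increasing cost order.
Take 600 from Supplier 25 at 3.0 → need 1150 more.
Take 550 from Supplier 1 at 6.0 → need 600 more.
Supplier N (8.0): use full 200 → 400 CPU-hours to go.
Supplier 27 (19.0): take the remaining 400 → done.
Supplier U: unused.
Cost = 600×3.0 + 550×6.0 + 200×8.0 + 400×19.0 = 14300.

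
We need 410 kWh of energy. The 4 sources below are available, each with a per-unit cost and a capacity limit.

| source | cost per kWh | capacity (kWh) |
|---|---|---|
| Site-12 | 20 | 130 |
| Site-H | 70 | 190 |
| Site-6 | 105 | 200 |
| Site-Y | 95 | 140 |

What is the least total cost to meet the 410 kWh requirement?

24450

Cheapest first:
Site-12 at 20: take all 130 kWh — 280 still needed.
Site-H at 70: take all 190 kWh — 90 still needed.
Take 90 from Site-Y at 95 to finish.
Site-6: unused.
Cost = 130×20 + 190×70 + 90×95 = 24450.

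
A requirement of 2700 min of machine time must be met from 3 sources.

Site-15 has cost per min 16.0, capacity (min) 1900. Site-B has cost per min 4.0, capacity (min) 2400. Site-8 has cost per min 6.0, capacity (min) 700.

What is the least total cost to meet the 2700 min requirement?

11400

Fill from the cheapest source first.
Site-B at 4.0: take all 2400 min — 300 still needed.
Site-8 (6.0): take the remaining 300 — done.
Site-15: unused.
Cost = 2400×4.0 + 300×6.0 = 11400.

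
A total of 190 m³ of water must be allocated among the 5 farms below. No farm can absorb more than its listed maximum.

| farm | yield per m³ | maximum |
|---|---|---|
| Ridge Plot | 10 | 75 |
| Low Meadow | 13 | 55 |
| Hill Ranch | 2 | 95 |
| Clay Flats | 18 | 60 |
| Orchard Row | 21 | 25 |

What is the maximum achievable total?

Rank by yield per m³: Orchard Row 21 > Clay Flats 18 > Low Meadow 13 > Ridge Plot 10 > Hill Ranch 2.
Give Orchard Row 25 to hit its cap of 25 → 165 left.
Clay Flats takes 60 to reach its cap of 60 → 105 left.
Low Meadow takes 55 to reach its cap of 55 → 50 left.
Ridge Plot has room for 75 but only 50 remain, so it gets 50.
Total = 10×50 + 13×55 + 18×60 + 21×25 = 2820.

2820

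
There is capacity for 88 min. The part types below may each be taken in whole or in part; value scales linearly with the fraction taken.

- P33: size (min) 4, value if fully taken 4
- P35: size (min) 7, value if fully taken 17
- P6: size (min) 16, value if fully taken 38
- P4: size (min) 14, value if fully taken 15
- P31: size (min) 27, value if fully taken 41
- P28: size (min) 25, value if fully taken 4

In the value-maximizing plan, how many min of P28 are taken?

20

Rank by value-to-size ratio: P35 17/7≈2.43, P6 38/16≈2.38, P31 41/27≈1.52, P4 15/14≈1.07, P33 4/4≈1, P28 4/25≈0.16.
P35: take in full, 7 min for value 17 — 81 left.
All 16 min of P6 fit (value 38) — 65 remain.
P31: take in full, 27 min for value 41 — 38 left.
P4: take in full, 14 min for value 15 — 24 left.
Take all of P33 (4 min, value 4) — 20 min left.
Fill the last 20 min with part of P28: 20/25 of it earns 3.2.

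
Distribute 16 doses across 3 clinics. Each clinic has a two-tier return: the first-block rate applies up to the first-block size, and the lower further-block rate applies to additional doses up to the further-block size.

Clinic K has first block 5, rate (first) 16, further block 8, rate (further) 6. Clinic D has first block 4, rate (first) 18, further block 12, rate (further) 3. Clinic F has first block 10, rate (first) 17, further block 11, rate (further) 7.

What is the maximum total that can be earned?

274

Rank every tier by rate: Clinic D/tier1 18 > Clinic F/tier1 17 > Clinic K/tier1 16 > Clinic F/tier2 7 > Clinic K/tier2 6 > Clinic D/tier2 3.
Fill Clinic D tier1 block (4 at 18) — 12 left.
Fill Clinic F tier1 block (10 at 17) — 2 left.
2 remain; put them into Clinic K tier1 at 16.
Total = 18×4 + 17×10 + 16×2 = 274.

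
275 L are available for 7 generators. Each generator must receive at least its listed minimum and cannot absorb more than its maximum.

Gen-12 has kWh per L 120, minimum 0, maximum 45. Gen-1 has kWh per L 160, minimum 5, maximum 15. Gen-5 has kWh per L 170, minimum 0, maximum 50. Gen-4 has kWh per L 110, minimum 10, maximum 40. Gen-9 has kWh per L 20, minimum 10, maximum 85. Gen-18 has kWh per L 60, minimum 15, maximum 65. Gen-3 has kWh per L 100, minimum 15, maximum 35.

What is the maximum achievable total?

28600

Meeting every minimum uses 0+5+0+10+10+15+15 = 55 L, leaving 220.
Order the generators by kWh per L: Gen-5 170 > Gen-1 160 > Gen-12 120 > Gen-4 110 > Gen-3 100 > Gen-18 60 > Gen-9 20.
Give Gen-5 50 more to hit its cap of 50 → 170 left.
Gen-1 takes 10 more to reach its cap of 15 → 160 left.
Gen-12 takes 45 more to reach its cap of 45 → 115 left.
Give Gen-4 30 more to hit its cap of 40 → 85 left.
Gen-3: +20 to 35 (cap) → 65 left.
Gen-18 takes 50 more to reach its cap of 65 → 15 left.
Gen-9 has room for 75 more but only 15 remain, so it gets 25.
Total = 120×45 + 160×15 + 170×50 + 110×40 + 20×25 + 60×65 + 100×35 = 28600.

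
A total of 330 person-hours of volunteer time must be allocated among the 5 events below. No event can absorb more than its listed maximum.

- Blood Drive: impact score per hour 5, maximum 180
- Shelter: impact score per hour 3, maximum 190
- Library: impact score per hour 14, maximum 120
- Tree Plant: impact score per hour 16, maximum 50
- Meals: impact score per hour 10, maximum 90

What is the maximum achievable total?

Rank by impact score per hour: Tree Plant 16 > Library 14 > Meals 10 > Blood Drive 5 > Shelter 3.
Tree Plant: +50 to 50 (cap) ; 280 left.
Library takes 120 to reach its cap of 120 ; 160 left.
Give Meals 90 to hit its cap of 90 ; 70 left.
Blood Drive: +70 (room for 180) → 70. Pool exhausted.
Total = 5×70 + 14×120 + 16×50 + 10×90 = 3730.

3730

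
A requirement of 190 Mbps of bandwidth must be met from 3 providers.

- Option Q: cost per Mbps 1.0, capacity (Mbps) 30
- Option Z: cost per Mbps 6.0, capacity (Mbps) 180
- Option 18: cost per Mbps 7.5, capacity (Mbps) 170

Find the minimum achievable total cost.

Fill from the cheapest provider first.
Take 30 from Option Q at 1.0 — need 160 more.
Option Z at 6.0: take 160 of its 180 — requirement met.
Option 18: unused.
Cost = 30×1.0 + 160×6.0 = 990.

990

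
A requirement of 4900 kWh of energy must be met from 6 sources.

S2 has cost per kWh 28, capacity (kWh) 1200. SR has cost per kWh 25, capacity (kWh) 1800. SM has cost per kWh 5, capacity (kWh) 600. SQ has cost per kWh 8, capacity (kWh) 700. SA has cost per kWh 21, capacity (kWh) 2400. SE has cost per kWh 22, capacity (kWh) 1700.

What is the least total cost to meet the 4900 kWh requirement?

85400

Cheapest first:
SM at 5: take all 600 kWh — 4300 still needed.
SQ (8): use full 700 — 3600 kWh to go.
Take 2400 from SA at 21 — need 1200 more.
Take 1200 from SE at 22 to finish.
SR, S2: unused.
Cost = 600×5 + 700×8 + 2400×21 + 1200×22 = 85400.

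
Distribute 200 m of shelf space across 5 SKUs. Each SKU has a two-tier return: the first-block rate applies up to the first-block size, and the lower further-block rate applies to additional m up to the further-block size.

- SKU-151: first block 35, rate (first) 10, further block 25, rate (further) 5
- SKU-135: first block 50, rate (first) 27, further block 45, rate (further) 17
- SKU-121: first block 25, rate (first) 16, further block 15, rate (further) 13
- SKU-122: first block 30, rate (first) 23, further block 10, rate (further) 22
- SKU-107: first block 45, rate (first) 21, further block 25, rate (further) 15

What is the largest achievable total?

4290

Order all 10 blocks by rate: SKU-135/tier1 27 > SKU-122/tier1 23 > SKU-122/tier2 22 > SKU-107/tier1 21 > SKU-135/tier2 17 > SKU-121/tier1 16 > SKU-107/tier2 15 > SKU-121/tier2 13 > SKU-151/tier1 10 > SKU-151/tier2 5.
Fill SKU-135 tier1 block (50 at 27) → 150 left.
Fill SKU-122 tier1 block (30 at 23) → 120 left.
SKU-122/tier2 (22): +10 → 110 left.
SKU-107/tier1 (21): +45 → 65 left.
SKU-135/tier2 (17): +45 → 20 left.
SKU-121 tier1 at 16: only 20 left, fill 20.
Total = 27×50 + 23×30 + 22×10 + 21×45 + 17×45 + 16×20 = 4290.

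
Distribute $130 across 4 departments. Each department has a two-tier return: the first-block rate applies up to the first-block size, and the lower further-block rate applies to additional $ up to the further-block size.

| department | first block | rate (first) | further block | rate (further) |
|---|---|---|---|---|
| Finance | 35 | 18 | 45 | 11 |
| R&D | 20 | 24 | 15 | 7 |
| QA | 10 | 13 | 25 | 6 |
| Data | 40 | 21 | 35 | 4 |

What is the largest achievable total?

Rank every tier by rate: R&D/tier1 24 > Data/tier1 21 > Finance/tier1 18 > QA/tier1 13 > Finance/tier2 11 > R&D/tier2 7 > QA/tier2 6 > Data/tier2 4.
Fill R&D tier1 block (20 at 24) — 110 left.
Fill Data tier1 block (40 at 21) — 70 left.
Finance/tier1 (18): +35 — 35 left.
QA/tier1 (13): +10 — 25 left.
Finance/tier2: +25 of 45 at 11; pool empty.
Total = 24×20 + 21×40 + 18×35 + 13×10 + 11×25 = 2355.

2355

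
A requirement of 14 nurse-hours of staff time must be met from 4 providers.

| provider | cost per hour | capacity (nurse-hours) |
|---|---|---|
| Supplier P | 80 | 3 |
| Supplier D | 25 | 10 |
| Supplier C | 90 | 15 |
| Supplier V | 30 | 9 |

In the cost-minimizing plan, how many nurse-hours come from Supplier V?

Fill from the cheapest provider first.
Supplier D (25): use full 10 → 4 nurse-hours to go.
Supplier V at 30: take 4 of its 9 → requirement met.
Supplier P, Supplier C: unused.

4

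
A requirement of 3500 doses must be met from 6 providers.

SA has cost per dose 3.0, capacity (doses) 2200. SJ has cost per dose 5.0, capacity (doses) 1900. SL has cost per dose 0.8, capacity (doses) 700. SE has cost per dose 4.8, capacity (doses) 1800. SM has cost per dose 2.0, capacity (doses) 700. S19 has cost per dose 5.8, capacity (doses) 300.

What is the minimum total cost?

Use providers in increasing cost order.
SL at 0.8: take all 700 doses ; 2800 still needed.
SM (2.0): use full 700 ; 2100 doses to go.
SA at 3.0: take 2100 of its 2200 ; requirement met.
SE, SJ, S19: unused.
Cost = 700×0.8 + 700×2.0 + 2100×3.0 = 8260.

8260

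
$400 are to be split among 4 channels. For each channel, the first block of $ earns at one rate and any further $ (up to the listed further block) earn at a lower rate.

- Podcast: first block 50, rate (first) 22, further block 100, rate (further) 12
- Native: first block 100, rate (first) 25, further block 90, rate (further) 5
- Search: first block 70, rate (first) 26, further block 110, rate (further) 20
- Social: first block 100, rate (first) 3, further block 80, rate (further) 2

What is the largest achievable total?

Order all 8 blocks by rate: Search/T1 26 > Native/T1 25 > Podcast/T1 22 > Search/T2 20 > Podcast/T2 12 > Native/T2 5 > Social/T1 3 > Social/T2 2.
Fill Search T1 block (70 at 26) ; 330 left.
Native/T1 (25): +100 ; 230 left.
Fill Podcast T1 block (50 at 22) ; 180 left.
Search/T2 (20): +110 ; 70 left.
70 remain; put them into Podcast T2 at 12.
Total = 26×70 + 25×100 + 22×50 + 20×110 + 12×70 = 8460.

8460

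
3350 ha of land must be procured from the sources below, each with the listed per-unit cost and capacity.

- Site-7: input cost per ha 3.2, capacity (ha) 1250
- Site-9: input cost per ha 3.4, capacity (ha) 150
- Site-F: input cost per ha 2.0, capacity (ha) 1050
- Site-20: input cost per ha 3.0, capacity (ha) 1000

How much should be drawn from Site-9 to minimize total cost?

50

Fill from the cheapest source first.
Site-F (2.0): use full 1050 → 2300 ha to go.
Site-20 at 3.0: take all 1000 ha → 1300 still needed.
Take 1250 from Site-7 at 3.2 → need 50 more.
Take 50 from Site-9 at 3.4 to finish.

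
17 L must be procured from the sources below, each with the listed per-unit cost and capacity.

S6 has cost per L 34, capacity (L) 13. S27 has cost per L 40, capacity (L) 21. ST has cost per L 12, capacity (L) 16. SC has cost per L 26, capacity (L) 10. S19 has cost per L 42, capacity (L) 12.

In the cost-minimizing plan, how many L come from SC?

Use sources in increasing cost order.
ST (12): use full 16 — 1 L to go.
Take 1 from SC at 26 to finish.
S6, S27, S19: unused.

1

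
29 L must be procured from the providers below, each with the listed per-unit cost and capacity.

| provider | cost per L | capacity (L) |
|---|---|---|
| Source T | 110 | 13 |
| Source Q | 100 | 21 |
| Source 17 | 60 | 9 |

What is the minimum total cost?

2540

Fill from the cheapest provider first.
Take 9 from Source 17 at 60 ; need 20 more.
Source Q (100): take the remaining 20 ; done.
Source T: unused.
Cost = 9×60 + 20×100 = 2540.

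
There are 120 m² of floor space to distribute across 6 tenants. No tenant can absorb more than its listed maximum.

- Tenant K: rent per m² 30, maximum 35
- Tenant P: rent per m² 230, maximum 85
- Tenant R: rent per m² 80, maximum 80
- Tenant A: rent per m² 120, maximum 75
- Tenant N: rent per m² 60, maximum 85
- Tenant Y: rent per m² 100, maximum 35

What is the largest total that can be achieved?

Rank by rent per m²: Tenant P 230 > Tenant A 120 > Tenant Y 100 > Tenant R 80 > Tenant N 60 > Tenant K 30.
Give Tenant P 85 to hit its cap of 85 ; 35 left.
Tenant A has room for 75 but only 35 remain, so it gets 35.
Total = 230×85 + 120×35 = 23750.

23750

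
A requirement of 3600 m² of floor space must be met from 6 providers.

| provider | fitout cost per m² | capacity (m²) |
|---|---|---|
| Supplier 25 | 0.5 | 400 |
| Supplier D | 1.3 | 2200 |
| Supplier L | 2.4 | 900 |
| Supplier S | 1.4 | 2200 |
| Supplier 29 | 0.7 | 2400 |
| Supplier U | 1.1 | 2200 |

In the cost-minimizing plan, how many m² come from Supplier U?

Cheapest first:
Supplier 25 (0.5): use full 400 ; 3200 m² to go.
Supplier 29 (0.7): use full 2400 ; 800 m² to go.
Take 800 from Supplier U at 1.1 to finish.
Supplier D, Supplier S, Supplier L: unused.

800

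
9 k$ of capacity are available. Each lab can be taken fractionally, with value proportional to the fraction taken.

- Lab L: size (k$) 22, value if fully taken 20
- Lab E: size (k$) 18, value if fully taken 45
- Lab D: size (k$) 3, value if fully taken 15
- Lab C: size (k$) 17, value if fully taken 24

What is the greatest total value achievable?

Sort by value density: Lab D 15/3≈5, Lab E 45/18≈2.5, Lab C 24/17≈1.41, Lab L 20/22≈0.909.
Take all of Lab D (3 k$, value 15) — 6 k$ left.
6 k$ left: a 6/18 share of Lab E gives 45×6/18 = 15.
Total value = 30.

30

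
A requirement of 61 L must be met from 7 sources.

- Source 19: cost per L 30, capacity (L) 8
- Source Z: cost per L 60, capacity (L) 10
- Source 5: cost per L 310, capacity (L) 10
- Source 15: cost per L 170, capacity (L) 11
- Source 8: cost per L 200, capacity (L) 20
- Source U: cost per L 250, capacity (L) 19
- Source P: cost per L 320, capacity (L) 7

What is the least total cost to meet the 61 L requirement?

Cheapest first:
Source 19 (30): use full 8 → 53 L to go.
Source Z at 60: take all 10 L → 43 still needed.
Take 11 from Source 15 at 170 → need 32 more.
Source 8 (200): use full 20 → 12 L to go.
Source U (250): take the remaining 12 → done.
Source 5, Source P: unused.
Cost = 8×30 + 10×60 + 11×170 + 20×200 + 12×250 = 9710.

9710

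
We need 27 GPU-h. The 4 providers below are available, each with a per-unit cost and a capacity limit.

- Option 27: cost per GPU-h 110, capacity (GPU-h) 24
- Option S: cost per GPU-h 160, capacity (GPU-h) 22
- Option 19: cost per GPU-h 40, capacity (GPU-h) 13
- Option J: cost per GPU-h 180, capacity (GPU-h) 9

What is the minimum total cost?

Cheapest first:
Option 19 (40): use full 13 — 14 GPU-h to go.
Take 14 from Option 27 at 110 to finish.
Option S, Option J: unused.
Cost = 13×40 + 14×110 = 2060.

2060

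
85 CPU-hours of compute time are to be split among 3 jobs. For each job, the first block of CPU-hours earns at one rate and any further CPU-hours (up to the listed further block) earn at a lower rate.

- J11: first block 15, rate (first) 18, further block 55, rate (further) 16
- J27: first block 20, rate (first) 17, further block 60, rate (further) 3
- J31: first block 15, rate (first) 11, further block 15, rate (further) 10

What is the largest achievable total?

Treat each block as its own option and order by rate: J11/first 18 > J27/first 17 > J11/second 16 > J31/first 11 > J31/second 10 > J27/second 3.
J11/first (18): +15 — 70 left.
Fill J27 first block (20 at 17) — 50 left.
J11 second at 16: only 50 left, fill 50.
Total = 18×15 + 17×20 + 16×50 = 1410.

1410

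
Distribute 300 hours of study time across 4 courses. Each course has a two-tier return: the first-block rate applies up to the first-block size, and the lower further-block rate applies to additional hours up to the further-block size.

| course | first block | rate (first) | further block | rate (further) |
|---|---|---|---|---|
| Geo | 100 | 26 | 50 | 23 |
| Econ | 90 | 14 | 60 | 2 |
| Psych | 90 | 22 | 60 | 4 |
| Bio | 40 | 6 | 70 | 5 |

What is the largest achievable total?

Order all 8 blocks by rate: Geo/tier1 26 > Geo/tier2 23 > Psych/tier1 22 > Econ/tier1 14 > Bio/tier1 6 > Bio/tier2 5 > Psych/tier2 4 > Econ/tier2 2.
Geo/tier1 (26): +100 ; 200 left.
Fill Geo tier2 block (50 at 23) ; 150 left.
Psych/tier1 (22): +90 ; 60 left.
60 remain; put them into Econ tier1 at 14.
Total = 26×100 + 23×50 + 22×90 + 14×60 = 6570.

6570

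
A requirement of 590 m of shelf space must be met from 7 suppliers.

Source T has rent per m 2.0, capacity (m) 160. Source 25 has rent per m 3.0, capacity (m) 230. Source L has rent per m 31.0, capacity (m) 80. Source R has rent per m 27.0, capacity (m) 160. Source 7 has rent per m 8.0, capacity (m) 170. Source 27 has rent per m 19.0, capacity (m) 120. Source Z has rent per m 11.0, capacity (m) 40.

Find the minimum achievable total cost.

2700

Cheapest first:
Source T (2.0): use full 160 ; 430 m to go.
Source 25 at 3.0: take all 230 m ; 200 still needed.
Source 7 (8.0): use full 170 ; 30 m to go.
Source Z at 11.0: take 30 of its 40 ; requirement met.
Source 27, Source R, Source L: unused.
Cost = 160×2.0 + 230×3.0 + 170×8.0 + 30×11.0 = 2700.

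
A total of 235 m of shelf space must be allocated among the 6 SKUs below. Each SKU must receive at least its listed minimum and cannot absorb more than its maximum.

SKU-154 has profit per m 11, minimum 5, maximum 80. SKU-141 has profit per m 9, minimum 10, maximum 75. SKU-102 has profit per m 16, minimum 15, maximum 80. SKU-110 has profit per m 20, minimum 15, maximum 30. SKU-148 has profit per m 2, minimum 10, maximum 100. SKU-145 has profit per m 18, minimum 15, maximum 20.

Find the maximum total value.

3275

Meeting every minimum uses 5+10+15+15+10+15 = 70 m, leaving 165.
Rank by profit per m: SKU-110 20 > SKU-145 18 > SKU-102 16 > SKU-154 11 > SKU-141 9 > SKU-148 2.
Give SKU-110 15 more to hit its cap of 30 ; 150 left.
SKU-145: +5 to 20 (cap) ; 145 left.
SKU-102: +65 to 80 (cap) ; 80 left.
Give SKU-154 75 more to hit its cap of 80 ; 5 left.
Only 5 left; SKU-141 takes them to reach 15.
Total = 11×80 + 9×15 + 16×80 + 20×30 + 2×10 + 18×20 = 3275.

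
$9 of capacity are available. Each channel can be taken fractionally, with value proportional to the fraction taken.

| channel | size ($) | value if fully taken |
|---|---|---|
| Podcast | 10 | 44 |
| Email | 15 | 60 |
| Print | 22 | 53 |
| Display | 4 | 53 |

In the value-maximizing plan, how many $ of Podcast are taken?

5

Rank by value-to-size ratio: Display 53/4≈13.2, Podcast 44/10≈4.4, Email 60/15≈4, Print 53/22≈2.41.
Display: take in full, 4 $ for value 53 — 5 left.
5 $ left: a 5/10 share of Podcast gives 44×5/10 = 22.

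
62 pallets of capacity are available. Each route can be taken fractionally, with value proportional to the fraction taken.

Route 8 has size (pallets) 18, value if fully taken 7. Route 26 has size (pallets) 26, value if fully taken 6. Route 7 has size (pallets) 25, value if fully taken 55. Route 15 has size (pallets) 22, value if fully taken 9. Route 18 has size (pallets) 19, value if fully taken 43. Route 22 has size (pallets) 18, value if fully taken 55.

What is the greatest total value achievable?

153

Sort by value density: Route 22 55/18≈3.06, Route 18 43/19≈2.26, Route 7 55/25≈2.2, Route 15 9/22≈0.409, Route 8 7/18≈0.389, Route 26 6/26≈0.231.
All 18 pallets of Route 22 fit (value 55) — 44 remain.
Route 18: take in full, 19 pallets for value 43 — 25 left.
Take all of Route 7 (25 pallets, value 55) — 0 pallets left.
Total value = 153.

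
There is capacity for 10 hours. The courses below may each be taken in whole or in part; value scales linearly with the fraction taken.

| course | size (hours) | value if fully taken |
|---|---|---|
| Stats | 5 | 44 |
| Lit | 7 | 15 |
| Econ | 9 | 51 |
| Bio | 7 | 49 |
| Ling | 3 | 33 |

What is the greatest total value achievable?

91

Best value per unit of size first: Ling 33/3≈11, Stats 44/5≈8.8, Bio 49/7≈7, Econ 51/9≈5.67, Lit 15/7≈2.14.
Take all of Ling (3 hours, value 33) ; 7 hours left.
Stats: take in full, 5 hours for value 44 ; 2 left.
2 hours left: a 2/7 share of Bio gives 49×2/7 = 14.
Total value = 91.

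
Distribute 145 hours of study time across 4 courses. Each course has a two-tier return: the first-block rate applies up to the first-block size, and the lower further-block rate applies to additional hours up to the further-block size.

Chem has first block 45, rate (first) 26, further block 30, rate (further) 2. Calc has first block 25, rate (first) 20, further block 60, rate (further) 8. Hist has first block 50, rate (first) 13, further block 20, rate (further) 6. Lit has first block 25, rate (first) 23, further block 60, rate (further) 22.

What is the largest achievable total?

3365

Rank every tier by rate: Chem/T1 26 > Lit/T1 23 > Lit/T2 22 > Calc/T1 20 > Hist/T1 13 > Calc/T2 8 > Hist/T2 6 > Chem/T2 2.
Chem/T1 (26): +45 → 100 left.
Lit/T1 (23): +25 → 75 left.
Lit/T2 (22): +60 → 15 left.
15 remain; put them into Calc T1 at 20.
Total = 26×45 + 23×25 + 22×60 + 20×15 = 3365.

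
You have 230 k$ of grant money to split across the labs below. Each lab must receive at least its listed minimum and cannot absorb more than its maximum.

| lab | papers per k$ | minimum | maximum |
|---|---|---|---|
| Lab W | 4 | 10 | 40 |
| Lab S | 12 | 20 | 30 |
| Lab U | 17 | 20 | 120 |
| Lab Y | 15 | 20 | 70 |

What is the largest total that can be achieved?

3490

Meeting every minimum uses 10+20+20+20 = 70 k$, leaving 160.
Highest papers per k$ first: Lab U 17 > Lab Y 15 > Lab S 12 > Lab W 4.
Lab U: +100 to 120 (cap) — 60 left.
Lab Y takes 50 more to reach its cap of 70 — 10 left.
Give Lab S 10 more to hit its cap of 30 — 0 left.
Total = 4×10 + 12×30 + 17×120 + 15×70 = 3490.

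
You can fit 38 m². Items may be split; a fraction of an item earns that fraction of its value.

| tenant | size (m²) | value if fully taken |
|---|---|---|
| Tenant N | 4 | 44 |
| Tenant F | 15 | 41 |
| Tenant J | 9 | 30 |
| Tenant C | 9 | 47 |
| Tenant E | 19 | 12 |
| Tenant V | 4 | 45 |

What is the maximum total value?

Best value per unit of size first: Tenant V 45/4≈11.2, Tenant N 44/4≈11, Tenant C 47/9≈5.22, Tenant J 30/9≈3.33, Tenant F 41/15≈2.73, Tenant E 12/19≈0.632.
Tenant V: take in full, 4 m² for value 45 → 34 left.
Tenant N: take in full, 4 m² for value 44 → 30 left.
Take all of Tenant C (9 m², value 47) → 21 m² left.
Tenant J: take in full, 9 m² for value 30 → 12 left.
Fill the last 12 m² with part of Tenant F: 12/15 of it earns 32.8.
Total value = 198.8.

198.8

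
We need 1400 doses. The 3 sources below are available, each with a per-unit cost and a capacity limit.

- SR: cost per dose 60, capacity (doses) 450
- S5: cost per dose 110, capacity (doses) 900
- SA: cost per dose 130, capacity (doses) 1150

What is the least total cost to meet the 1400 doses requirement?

132500

Cheapest first:
SR at 60: take all 450 doses — 950 still needed.
S5 (110): use full 900 — 50 doses to go.
Take 50 from SA at 130 to finish.
Cost = 450×60 + 900×110 + 50×130 = 132500.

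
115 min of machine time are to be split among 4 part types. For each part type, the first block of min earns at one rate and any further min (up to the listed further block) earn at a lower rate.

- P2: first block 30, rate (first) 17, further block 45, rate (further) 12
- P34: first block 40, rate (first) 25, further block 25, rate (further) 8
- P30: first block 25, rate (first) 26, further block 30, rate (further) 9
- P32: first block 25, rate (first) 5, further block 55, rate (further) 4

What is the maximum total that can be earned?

2400

Treat each block as its own option and order by rate: P30/tier1 26 > P34/tier1 25 > P2/tier1 17 > P2/tier2 12 > P30/tier2 9 > P34/tier2 8 > P32/tier1 5 > P32/tier2 4.
Fill P30 tier1 block (25 at 26) — 90 left.
P34 tier1 at 25: fill all 40 — 50 left.
P2/tier1 (17): +30 — 20 left.
P2/tier2: +20 of 45 at 12; pool empty.
Total = 26×25 + 25×40 + 17×30 + 12×20 = 2400.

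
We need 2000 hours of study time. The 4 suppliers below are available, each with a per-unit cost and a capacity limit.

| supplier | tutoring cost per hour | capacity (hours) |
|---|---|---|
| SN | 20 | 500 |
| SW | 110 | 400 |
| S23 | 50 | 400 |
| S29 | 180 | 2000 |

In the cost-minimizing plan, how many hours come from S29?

Fill from the cheapest supplier first.
SN (20): use full 500 ; 1500 hours to go.
Take 400 from S23 at 50 ; need 1100 more.
SW at 110: take all 400 hours ; 700 still needed.
S29 (180): take the remaining 700 ; done.

700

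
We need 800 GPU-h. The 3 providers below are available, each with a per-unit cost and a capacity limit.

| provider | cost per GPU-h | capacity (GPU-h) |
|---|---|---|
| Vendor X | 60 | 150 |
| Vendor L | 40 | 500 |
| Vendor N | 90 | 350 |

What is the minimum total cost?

42500

Use providers in increasing cost order.
Take 500 from Vendor L at 40 → need 300 more.
Vendor X at 60: take all 150 GPU-h → 150 still needed.
Vendor N at 90: take 150 of its 350 → requirement met.
Cost = 500×40 + 150×60 + 150×90 = 42500.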